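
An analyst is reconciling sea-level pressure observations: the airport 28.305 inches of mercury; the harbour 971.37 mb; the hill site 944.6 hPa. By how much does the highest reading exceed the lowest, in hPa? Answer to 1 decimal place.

26.8 hPa

the airport: 28.305 inHg = 958.517 hPa.
the harbour: 971.37 mb = 971.370 hPa.
Spread: 971.370 − 944.600 = 26.8 hPa.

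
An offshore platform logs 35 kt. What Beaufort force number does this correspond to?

35 kt lies in the Beaufort 8 band (gale, 34–40 kt).

Beaufort force 8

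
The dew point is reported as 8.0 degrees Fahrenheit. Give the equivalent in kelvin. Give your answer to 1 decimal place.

First to °C: -13.33 °C.
Then to K: 259.8 K.

259.8 K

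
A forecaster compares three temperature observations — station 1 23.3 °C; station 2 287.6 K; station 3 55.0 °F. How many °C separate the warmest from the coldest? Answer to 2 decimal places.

10.52 °C

station 2: 287.6 K = 14.450 °C.
station 3: 55.0 °F = 12.778 °C.
Spread: 23.300 − 12.778 = 10.522 °C.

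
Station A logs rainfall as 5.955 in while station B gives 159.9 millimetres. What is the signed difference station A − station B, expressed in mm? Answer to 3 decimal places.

-8.643 mm

station A: 5.955 in = 151.25700 mm.
Difference: 151.25700 − 159.90000 = -8.643 mm.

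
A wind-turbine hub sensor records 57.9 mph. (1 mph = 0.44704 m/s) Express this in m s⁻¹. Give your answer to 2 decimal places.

1 mph = 0.44704 m/s, so 57.9 × 0.44704 = 25.88 m/s.

25.88 m/s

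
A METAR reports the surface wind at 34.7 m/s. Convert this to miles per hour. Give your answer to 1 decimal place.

1 m/s = 2.23694 mph, so 34.7 × 2.23694 = 77.6 mph.

77.6 mph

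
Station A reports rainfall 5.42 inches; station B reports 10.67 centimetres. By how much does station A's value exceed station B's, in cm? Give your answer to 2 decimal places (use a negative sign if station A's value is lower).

station A: 5.42 in = 13.7668 cm.
Difference: 13.7668 − 10.6700 = 3.10 cm.

3.10 cm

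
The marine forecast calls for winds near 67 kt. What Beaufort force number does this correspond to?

67 kt lies in the Beaufort 12 band (hurricane force, ≥64 kt).

Beaufort force 12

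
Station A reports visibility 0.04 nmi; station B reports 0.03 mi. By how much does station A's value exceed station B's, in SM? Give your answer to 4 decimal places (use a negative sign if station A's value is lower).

station A: 0.04 nmi = 0.046031 SM.
Difference: 0.046031 − 0.030000 = 0.0160 SM.

0.0160 SM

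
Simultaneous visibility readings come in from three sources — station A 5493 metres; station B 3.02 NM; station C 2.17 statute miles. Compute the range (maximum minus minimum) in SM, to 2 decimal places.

station A: 5493 m = 3.4132 SM.
station B: 3.02 nmi = 3.4754 SM.
Spread: 3.4754 − 2.1700 = 1.31 SM.

1.31 SM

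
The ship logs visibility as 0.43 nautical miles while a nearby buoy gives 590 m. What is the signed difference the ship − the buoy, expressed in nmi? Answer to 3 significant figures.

0.111 nmi

the buoy: 590 m = 0.31857 nmi.
Difference: 0.43000 − 0.31857 = 0.111 nmi.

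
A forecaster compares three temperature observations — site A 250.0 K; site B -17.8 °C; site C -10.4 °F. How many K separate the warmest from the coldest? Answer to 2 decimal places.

site A: 250.0 K = -23.150 °C.
site C: -10.4 °F = -23.556 °C.
Spread: (-17.800) − (-23.556) = 5.756 °C.

5.76 K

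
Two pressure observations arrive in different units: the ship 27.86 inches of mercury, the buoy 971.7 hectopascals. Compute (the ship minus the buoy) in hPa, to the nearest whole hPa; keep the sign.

-28 hPa

the ship: 27.86 inHg = 943.45 hPa.
Difference: 943.45 − 971.70 = -28 hPa.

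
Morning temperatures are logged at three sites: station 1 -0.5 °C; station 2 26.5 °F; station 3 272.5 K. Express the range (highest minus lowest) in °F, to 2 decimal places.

4.60 °F

station 2: 26.5 °F = -3.056 °C.
station 3: 272.5 K = -0.650 °C.
Spread: (-0.500) − (-3.056) = 2.556 °C = 4.60 °F.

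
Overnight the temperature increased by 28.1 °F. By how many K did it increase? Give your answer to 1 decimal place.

15.6 K

A change of 1 °C equals a change of 1.8 °F: ΔK = 28.1 × 0.5556 = 15.6 K.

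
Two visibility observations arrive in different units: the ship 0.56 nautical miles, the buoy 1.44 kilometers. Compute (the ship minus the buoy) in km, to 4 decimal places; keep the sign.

-0.4029 km

the ship: 0.56 nmi = 1.037120 km.
Difference: 1.037120 − 1.440000 = -0.4029 km.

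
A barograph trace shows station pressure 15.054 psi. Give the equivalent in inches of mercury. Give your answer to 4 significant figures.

1 psi = 2.03602 inHg, so 15.054 × 2.03602 = 30.65 inHg.

30.65 inHg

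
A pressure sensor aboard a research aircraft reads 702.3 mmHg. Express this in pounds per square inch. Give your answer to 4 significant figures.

1 mmHg = 0.0193368 psi, so 702.3 × 0.0193368 = 13.58 psi.

13.58 psi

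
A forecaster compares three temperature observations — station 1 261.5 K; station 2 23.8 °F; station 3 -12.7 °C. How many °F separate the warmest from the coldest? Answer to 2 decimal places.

14.66 °F

station 1: 261.5 K = -11.650 °C.
station 2: 23.8 °F = -4.556 °C.
Spread: (-4.556) − (-12.700) = 8.144 °C = 14.66 °F.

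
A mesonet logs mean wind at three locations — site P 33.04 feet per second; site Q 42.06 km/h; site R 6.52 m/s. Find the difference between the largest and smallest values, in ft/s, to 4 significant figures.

16.94 ft/s

site Q: 42.06 km/h = 38.3311 ft/s.
site R: 6.52 m/s = 21.3911 ft/s.
Spread: 38.3311 − 21.3911 = 16.94 ft/s.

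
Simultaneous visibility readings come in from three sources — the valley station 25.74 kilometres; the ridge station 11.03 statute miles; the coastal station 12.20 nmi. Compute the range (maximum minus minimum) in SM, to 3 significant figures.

the valley station: 25.74 km = 15.9941 SM.
the coastal station: 12.20 nmi = 14.0395 SM.
Spread: 15.9941 − 11.0300 = 4.96 SM.

4.96 SM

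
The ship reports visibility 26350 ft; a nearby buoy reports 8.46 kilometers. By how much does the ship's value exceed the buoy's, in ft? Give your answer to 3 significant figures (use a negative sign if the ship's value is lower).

-1410 ft

the buoy: 8.46 km = 27755.91 ft.
Difference: 26350.00 − 27755.91 = -1410 ft.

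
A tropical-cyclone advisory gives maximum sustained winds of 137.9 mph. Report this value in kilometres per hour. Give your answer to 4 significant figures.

221.9 km/h

1 mph = 1.60934 km/h, so 137.9 × 1.60934 = 221.9 km/h.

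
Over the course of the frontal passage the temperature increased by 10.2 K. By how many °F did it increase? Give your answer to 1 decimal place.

18.4 °F

A change of 1 °C equals a change of 1.8 °F: Δ°F = 10.2 × 1.8 = 18.4 °F.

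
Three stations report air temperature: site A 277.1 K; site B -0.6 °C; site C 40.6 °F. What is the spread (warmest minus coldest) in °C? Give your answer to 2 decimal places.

5.38 °C

site A: 277.1 K = 3.950 °C.
site C: 40.6 °F = 4.778 °C.
Spread: 4.778 − (-0.600) = 5.378 °C.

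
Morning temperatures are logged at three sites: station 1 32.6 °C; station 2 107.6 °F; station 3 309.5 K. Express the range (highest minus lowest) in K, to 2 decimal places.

9.40 K

station 2: 107.6 °F = 42.000 °C.
station 3: 309.5 K = 36.350 °C.
Spread: 42.000 − 32.600 = 9.400 °C.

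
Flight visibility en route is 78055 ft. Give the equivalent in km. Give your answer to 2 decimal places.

1 ft = 0.0003048 km, so 78055 × 0.0003048 = 23.79 km.

23.79 km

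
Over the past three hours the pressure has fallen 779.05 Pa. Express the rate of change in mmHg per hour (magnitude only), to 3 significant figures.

779.05 Pa / 3 h × 0.00750062 mmHg/Pa = 1.95 mmHg/h.

1.95 mmHg per hour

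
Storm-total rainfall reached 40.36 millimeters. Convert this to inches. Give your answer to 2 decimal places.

1.59 in

1 mm = 0.0393701 in, so 40.36 × 0.0393701 = 1.59 in.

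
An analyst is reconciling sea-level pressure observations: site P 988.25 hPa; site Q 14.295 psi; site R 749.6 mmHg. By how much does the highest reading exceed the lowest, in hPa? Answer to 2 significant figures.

site Q: 14.295 psi = 985.61 hPa.
site R: 749.6 mmHg = 999.38 hPa.
Spread: 999.38 − 985.61 = 14 hPa.

14 hPa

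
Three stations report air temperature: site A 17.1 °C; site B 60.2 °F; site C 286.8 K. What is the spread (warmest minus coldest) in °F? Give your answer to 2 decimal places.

6.21 °F

site B: 60.2 °F = 15.667 °C.
site C: 286.8 K = 13.650 °C.
Spread: 17.100 − 13.650 = 3.450 °C = 6.21 °F.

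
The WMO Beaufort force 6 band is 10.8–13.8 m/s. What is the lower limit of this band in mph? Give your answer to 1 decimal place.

10.8–13.8 m/s × 2.237 = 24.2–30.9 mph.

24.2 mph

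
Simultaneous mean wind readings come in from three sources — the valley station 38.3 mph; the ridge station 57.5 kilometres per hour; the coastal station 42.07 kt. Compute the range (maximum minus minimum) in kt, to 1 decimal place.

the valley station: 38.3 mph = 33.282 kt.
the ridge station: 57.5 km/h = 31.048 kt.
Spread: 42.070 − 31.048 = 11.0 kt.

11.0 kt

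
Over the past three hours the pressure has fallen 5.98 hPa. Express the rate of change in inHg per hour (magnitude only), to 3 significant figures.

5.98 hPa / 3 h × 0.02953 inHg/hPa = 0.0589 inHg/h.

0.0589 inHg per hour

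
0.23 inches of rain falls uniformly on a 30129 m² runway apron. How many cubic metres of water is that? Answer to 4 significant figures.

176.0 cubic metres

Depth: 0.23 in × 25.4 = 5.842 mm.
1 mm over 1 m² is 1 L, so volume = 5.842 × 30129 = 176013.62 L = 176.0 m³.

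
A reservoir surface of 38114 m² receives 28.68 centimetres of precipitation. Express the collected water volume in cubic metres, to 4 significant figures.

Depth: 28.68 cm × 10 = 286.8 mm.
1 mm over 1 m² is 1 L, so volume = 286.8 × 38114 = 10931095 L = 10930 m³.

10930 cubic metres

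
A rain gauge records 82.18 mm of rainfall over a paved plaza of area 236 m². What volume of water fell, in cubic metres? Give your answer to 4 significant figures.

1 mm over 1 m² is 1 L, so volume = 82.18 × 236 = 19394.48 L = 19.39 m³.

19.39 cubic metres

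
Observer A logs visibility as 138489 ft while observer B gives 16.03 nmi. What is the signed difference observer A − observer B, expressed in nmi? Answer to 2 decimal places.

6.76 nmi

observer A: 138489 ft = 22.7924 nmi.
Difference: 22.7924 − 16.0300 = 6.76 nmi.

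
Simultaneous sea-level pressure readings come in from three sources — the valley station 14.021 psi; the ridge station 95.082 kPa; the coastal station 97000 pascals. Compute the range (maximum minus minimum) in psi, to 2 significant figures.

0.28 psi

the ridge station: 95.082 kPa = 13.7905 psi.
the coastal station: 97000 Pa = 14.0687 psi.
Spread: 14.0687 − 13.7905 = 0.28 psi.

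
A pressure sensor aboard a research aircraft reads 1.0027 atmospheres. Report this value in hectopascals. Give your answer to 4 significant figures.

1 atm = 1013.25 hPa, so 1.0027 × 1013.25 = 1016 hPa.

1016 hPa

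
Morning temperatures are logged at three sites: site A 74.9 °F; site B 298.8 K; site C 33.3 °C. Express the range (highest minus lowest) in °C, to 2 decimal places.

9.47 °C

site A: 74.9 °F = 23.833 °C.
site B: 298.8 K = 25.650 °C.
Spread: 33.300 − 23.833 = 9.467 °C.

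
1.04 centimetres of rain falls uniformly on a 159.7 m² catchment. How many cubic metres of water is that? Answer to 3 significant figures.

Depth: 1.04 cm × 10 = 10.4 mm.
1 mm over 1 m² is 1 L, so volume = 10.4 × 159.7 = 1660.88 L = 1.66 m³.

1.66 cubic metres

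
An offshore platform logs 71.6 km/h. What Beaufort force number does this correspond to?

Beaufort force 8

71.6 km/h = 19.9 m/s, which is Beaufort 8 (gale, 17.2–20.7 m/s).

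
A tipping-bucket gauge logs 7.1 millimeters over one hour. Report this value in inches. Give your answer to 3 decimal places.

1 mm = 0.0393701 in, so 7.1 × 0.0393701 = 0.280 in.

0.280 in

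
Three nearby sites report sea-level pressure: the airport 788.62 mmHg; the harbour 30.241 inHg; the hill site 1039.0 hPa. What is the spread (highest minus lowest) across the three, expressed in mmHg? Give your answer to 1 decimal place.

the harbour: 30.241 inHg = 768.121 mmHg.
the hill site: 1039.0 hPa = 779.314 mmHg.
Spread: 788.620 − 768.121 = 20.5 mmHg.

20.5 mmHg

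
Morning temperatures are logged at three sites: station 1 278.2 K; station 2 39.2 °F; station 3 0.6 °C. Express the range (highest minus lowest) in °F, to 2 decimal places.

station 1: 278.2 K = 5.050 °C.
station 2: 39.2 °F = 4.000 °C.
Spread: 5.050 − 0.600 = 4.450 °C = 8.01 °F.

8.01 °F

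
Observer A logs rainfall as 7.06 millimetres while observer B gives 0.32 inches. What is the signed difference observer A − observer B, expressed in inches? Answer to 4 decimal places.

-0.0420 in

observer A: 7.06 mm = 0.277953 in.
Difference: 0.277953 − 0.320000 = -0.0420 in.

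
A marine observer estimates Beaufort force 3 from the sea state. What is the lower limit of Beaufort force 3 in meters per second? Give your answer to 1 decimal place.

3.4 m/s

Beaufort 3 (gentle breeze) spans 3.4–5.4 m/s.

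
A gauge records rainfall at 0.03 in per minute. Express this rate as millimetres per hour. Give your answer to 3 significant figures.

0.03 in/minute × 25.4 mm/in × 60 minute/hour = 45.7 mm/hour.

45.7 mm/hour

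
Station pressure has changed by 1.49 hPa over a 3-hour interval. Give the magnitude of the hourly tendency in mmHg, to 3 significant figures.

1.49 hPa / 3 h × 0.750062 mmHg/hPa = 0.373 mmHg/h.

0.373 mmHg per hour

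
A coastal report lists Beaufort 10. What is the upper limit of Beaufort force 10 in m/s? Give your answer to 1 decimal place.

Beaufort 10 (storm) spans 24.5–28.4 m/s.

28.4 m/s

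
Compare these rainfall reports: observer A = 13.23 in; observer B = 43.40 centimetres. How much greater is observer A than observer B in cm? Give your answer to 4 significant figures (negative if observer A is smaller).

observer A: 13.23 in = 33.60420 cm.
Difference: 33.60420 − 43.40000 = -9.796 cm.

-9.796 cm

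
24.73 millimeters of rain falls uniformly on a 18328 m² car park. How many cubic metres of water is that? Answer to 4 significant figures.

1 mm over 1 m² is 1 L, so volume = 24.73 × 18328 = 453251.44 L = 453.3 m³.

453.3 cubic metres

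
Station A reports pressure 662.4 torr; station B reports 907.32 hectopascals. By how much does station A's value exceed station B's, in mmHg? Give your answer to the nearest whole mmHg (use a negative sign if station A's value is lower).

station B: 907.32 hPa = 680.55 mmHg.
Difference: 662.40 − 680.55 = -18 mmHg.

-18 mmHg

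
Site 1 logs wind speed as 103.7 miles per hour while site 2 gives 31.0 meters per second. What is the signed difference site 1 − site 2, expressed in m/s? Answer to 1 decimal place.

site 1: 103.7 mph = 46.358 m/s.
Difference: 46.358 − 31.000 = 15.4 m/s.

15.4 m/s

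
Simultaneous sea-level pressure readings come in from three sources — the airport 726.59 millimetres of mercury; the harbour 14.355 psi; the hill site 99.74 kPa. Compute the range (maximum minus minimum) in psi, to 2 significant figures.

0.42 psi

the airport: 726.59 mmHg = 14.0499 psi.
the hill site: 99.74 kPa = 14.4661 psi.
Spread: 14.4661 − 14.0499 = 0.42 psi.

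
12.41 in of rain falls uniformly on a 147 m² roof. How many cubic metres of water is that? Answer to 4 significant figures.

Depth: 12.41 in × 25.4 = 315.214 mm.
1 mm over 1 m² is 1 L, so volume = 315.214 × 147 = 46336.458 L = 46.34 m³.

46.34 cubic metres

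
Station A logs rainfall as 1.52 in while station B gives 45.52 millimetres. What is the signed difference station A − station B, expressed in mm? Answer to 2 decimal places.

station A: 1.52 in = 38.6080 mm.
Difference: 38.6080 − 45.5200 = -6.91 mm.

-6.91 mm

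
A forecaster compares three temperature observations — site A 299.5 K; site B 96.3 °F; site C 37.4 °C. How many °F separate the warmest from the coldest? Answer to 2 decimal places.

site A: 299.5 K = 26.350 °C.
site B: 96.3 °F = 35.722 °C.
Spread: 37.400 − 26.350 = 11.050 °C = 19.89 °F.

19.89 °F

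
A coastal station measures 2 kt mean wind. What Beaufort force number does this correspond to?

2 kt lies in the Beaufort 1 band (light air, 1–3 kt).

Beaufort force 1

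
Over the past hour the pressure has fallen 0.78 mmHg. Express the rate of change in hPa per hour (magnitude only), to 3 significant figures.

0.78 mmHg / 1 h × 1.33322 hPa/mmHg = 1.04 hPa/h.

1.04 hPa per hour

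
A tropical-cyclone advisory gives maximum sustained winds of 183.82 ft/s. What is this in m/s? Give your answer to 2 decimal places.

1 ft/s = 0.3048 m/s, so 183.82 × 0.3048 = 56.03 m/s.

56.03 m/s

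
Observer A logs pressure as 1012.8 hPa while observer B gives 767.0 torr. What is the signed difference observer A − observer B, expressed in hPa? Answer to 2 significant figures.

observer B: 767.0 mmHg = 1022.583 hPa.
Difference: 1012.800 − 1022.583 = -9.8 hPa.

-9.8 hPa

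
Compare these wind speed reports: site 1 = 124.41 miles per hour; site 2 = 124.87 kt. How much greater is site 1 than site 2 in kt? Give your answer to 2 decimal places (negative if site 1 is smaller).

-16.76 kt

site 1: 124.41 mph = 108.1093 kt.
Difference: 108.1093 − 124.8700 = -16.76 kt.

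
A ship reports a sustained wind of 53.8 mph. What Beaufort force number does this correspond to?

Beaufort force 9

53.8 mph = 24.1 m/s, which is Beaufort 9 (strong gale, 20.8–24.4 m/s).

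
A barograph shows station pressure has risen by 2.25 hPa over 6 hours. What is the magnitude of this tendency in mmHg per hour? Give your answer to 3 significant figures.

0.281 mmHg per hour

2.25 hPa / 6 h × 0.750062 mmHg/hPa = 0.281 mmHg/h.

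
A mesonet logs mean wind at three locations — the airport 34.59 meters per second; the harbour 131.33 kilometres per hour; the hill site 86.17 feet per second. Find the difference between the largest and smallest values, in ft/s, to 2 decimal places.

33.52 ft/s

the airport: 34.59 m/s = 113.4843 ft/s.
the harbour: 131.33 km/h = 119.6869 ft/s.
Spread: 119.6869 − 86.1700 = 33.52 ft/s.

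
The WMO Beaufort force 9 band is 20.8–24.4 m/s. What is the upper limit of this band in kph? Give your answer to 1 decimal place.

20.8–24.4 m/s × 3.6 = 74.9–87.8 km/h.

87.8 km/h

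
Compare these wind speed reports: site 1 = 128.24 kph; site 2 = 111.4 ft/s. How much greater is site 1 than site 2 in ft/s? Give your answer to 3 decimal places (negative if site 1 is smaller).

5.471 ft/s

site 1: 128.24 km/h = 116.87081 ft/s.
Difference: 116.87081 − 111.40000 = 5.471 ft/s.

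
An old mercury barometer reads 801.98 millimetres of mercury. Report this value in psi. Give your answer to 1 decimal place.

1 mmHg = 0.0193368 psi, so 801.98 × 0.0193368 = 15.5 psi.

15.5 psi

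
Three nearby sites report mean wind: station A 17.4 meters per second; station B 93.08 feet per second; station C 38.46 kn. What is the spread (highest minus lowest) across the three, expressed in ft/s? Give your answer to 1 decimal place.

station A: 17.4 m/s = 57.087 ft/s.
station C: 38.46 kt = 64.913 ft/s.
Spread: 93.080 − 57.087 = 36.0 ft/s.

36.0 ft/s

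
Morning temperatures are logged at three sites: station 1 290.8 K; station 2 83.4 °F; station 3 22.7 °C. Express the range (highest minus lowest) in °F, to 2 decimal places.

19.63 °F

station 1: 290.8 K = 17.650 °C.
station 2: 83.4 °F = 28.556 °C.
Spread: 28.556 − 17.650 = 10.906 °C = 19.63 °F.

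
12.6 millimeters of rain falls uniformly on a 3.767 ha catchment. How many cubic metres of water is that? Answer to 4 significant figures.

474.6 cubic metres

Area: 3.767 ha = 37670 m².
1 mm over 1 m² is 1 L, so volume = 12.6 × 37670 = 474642 L = 474.6 m³.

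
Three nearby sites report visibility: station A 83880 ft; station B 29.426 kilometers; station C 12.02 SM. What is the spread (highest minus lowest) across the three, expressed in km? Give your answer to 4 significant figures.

10.08 km

station A: 83880 ft = 25.5666 km.
station C: 12.02 SM = 19.3443 km.
Spread: 29.4260 − 19.3443 = 10.08 km.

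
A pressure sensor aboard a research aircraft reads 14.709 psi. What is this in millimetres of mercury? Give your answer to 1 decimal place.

760.7 mmHg

1 psi = 51.7149 mmHg, so 14.709 × 51.7149 = 760.7 mmHg.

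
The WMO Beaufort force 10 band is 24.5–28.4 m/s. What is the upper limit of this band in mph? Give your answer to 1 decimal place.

63.5 mph

24.5–28.4 m/s × 2.237 = 54.8–63.5 mph.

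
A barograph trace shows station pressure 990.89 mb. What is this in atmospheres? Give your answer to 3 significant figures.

1 mb = 0.000986923 atm, so 990.89 × 0.000986923 = 0.978 atm.

0.978 atm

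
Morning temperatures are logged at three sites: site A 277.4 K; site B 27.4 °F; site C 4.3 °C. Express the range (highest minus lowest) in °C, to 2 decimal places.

site A: 277.4 K = 4.250 °C.
site B: 27.4 °F = -2.556 °C.
Spread: 4.300 − (-2.556) = 6.856 °C.

6.86 °C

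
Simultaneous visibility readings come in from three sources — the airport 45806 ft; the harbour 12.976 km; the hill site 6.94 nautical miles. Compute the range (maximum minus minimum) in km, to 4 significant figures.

the airport: 45806 ft = 13.96167 km.
the hill site: 6.94 nmi = 12.85288 km.
Spread: 13.96167 − 12.85288 = 1.109 km.

1.109 km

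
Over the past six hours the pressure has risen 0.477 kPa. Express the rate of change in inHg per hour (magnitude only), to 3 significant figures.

0.0235 inHg per hour

0.477 kPa / 6 h × 0.2953 inHg/kPa = 0.0235 inHg/h.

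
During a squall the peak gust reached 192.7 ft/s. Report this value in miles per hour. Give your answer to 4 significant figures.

131.4 mph

1 ft/s = 0.681818 mph, so 192.7 × 0.681818 = 131.4 mph.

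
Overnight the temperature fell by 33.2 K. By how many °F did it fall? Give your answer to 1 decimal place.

59.8 °F

For a temperature change the 32° offset cancels: Δ°F = 33.2 × 1.8 = 59.8 °F.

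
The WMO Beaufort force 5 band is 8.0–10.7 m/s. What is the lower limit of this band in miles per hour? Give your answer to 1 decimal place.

8.0–10.7 m/s × 2.237 = 17.9–23.9 mph.

17.9 mph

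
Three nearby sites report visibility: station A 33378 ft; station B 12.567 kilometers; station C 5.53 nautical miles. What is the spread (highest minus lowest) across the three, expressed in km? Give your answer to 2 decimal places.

station A: 33378 ft = 10.1736 km.
station C: 5.53 nmi = 10.2416 km.
Spread: 12.5670 − 10.1736 = 2.39 km.

2.39 km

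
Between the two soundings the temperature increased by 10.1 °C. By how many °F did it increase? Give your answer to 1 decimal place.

18.2 °F

Converting a difference, only the 9/5 scale factor applies: Δ°F = 10.1 × 1.8 = 18.2 °F.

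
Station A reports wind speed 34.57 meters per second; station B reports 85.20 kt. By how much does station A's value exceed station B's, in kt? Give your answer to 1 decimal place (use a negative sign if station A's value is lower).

-18.0 kt

station A: 34.57 m/s = 67.199 kt.
Difference: 67.199 − 85.200 = -18.0 kt.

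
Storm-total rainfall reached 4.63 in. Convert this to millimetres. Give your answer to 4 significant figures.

1 in = 25.4 mm, so 4.63 × 25.4 = 117.6 mm.

117.6 mm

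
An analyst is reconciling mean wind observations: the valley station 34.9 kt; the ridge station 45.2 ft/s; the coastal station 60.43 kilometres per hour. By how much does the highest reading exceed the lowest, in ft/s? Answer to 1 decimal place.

13.7 ft/s

the valley station: 34.9 kt = 58.905 ft/s.
the coastal station: 60.43 km/h = 55.073 ft/s.
Spread: 58.905 − 45.200 = 13.7 ft/s.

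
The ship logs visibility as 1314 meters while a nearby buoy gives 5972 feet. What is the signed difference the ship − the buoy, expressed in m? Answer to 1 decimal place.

the buoy: 5972 ft = 1820.266 m.
Difference: 1314.000 − 1820.266 = -506.3 m.

-506.3 m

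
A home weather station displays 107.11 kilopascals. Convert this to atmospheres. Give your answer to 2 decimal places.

1.06 atm

1 kPa = 0.00986923 atm, so 107.11 × 0.00986923 = 1.06 atm.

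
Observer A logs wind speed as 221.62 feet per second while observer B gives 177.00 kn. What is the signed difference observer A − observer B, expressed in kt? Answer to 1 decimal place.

-45.7 kt

observer A: 221.62 ft/s = 131.306 kt.
Difference: 131.306 − 177.000 = -45.7 kt.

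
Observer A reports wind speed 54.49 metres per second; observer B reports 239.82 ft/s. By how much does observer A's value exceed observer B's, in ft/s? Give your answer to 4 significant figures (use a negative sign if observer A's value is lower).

-61.05 ft/s

observer A: 54.49 m/s = 178.7730 ft/s.
Difference: 178.7730 − 239.8200 = -61.05 ft/s.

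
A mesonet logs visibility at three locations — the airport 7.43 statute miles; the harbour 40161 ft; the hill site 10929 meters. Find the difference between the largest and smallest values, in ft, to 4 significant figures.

4305 ft

the airport: 7.43 SM = 39230.40 ft.
the hill site: 10929 m = 35856.30 ft.
Spread: 40161.00 − 35856.30 = 4305 ft.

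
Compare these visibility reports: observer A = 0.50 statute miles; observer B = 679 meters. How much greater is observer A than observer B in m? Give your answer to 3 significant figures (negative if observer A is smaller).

126 m

observer A: 0.50 SM = 804.67 m.
Difference: 804.67 − 679.00 = 126 m.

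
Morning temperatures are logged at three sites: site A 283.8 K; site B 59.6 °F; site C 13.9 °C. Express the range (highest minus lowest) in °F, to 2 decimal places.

8.43 °F

site A: 283.8 K = 10.650 °C.
site B: 59.6 °F = 15.333 °C.
Spread: 15.333 − 10.650 = 4.683 °C = 8.43 °F.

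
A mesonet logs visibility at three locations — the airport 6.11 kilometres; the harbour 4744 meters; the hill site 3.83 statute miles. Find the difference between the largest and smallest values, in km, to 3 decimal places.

1.420 km

the harbour: 4744 m = 4.74400 km.
the hill site: 3.83 SM = 6.16379 km.
Spread: 6.16379 − 4.74400 = 1.420 km.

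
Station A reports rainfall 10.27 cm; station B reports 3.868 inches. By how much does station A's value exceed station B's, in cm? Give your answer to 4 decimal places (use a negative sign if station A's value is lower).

0.4453 cm

station B: 3.868 in = 9.824720 cm.
Difference: 10.270000 − 9.824720 = 0.4453 cm.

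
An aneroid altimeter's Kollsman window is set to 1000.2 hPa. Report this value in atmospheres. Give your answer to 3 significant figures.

1 hPa = 0.000986923 atm, so 1000.2 × 0.000986923 = 0.987 atm.

0.987 atm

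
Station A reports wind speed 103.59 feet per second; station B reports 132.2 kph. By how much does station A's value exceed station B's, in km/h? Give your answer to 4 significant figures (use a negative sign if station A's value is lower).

-18.53 km/h

station A: 103.59 ft/s = 113.6672 km/h.
Difference: 113.6672 − 132.2000 = -18.53 km/h.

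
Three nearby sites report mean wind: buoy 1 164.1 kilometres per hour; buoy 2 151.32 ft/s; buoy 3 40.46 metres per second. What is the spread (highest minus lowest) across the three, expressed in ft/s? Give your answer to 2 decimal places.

18.58 ft/s

buoy 1: 164.1 km/h = 149.5516 ft/s.
buoy 3: 40.46 m/s = 132.7428 ft/s.
Spread: 151.3200 − 132.7428 = 18.58 ft/s.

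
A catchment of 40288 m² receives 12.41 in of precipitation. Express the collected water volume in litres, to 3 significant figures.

Depth: 12.41 in × 25.4 = 315.214 mm.
1 mm over 1 m² is 1 L, so volume = 315.214 × 40288 = 12699342 L ≈ 12700000 L.

12700000 litres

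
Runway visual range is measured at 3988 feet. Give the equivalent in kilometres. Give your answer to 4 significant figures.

1 ft = 0.0003048 km, so 3988 × 0.0003048 = 1.216 km.

1.216 km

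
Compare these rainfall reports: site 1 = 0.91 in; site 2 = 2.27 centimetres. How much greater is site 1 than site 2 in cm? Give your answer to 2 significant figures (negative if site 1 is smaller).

0.041 cm

site 1: 0.91 in = 2.31140 cm.
Difference: 2.31140 − 2.27000 = 0.041 cm.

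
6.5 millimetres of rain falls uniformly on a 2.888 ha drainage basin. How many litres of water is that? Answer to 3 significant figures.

Area: 2.888 ha = 28880 m².
1 mm over 1 m² is 1 L, so volume = 6.5 × 28880 = 187720 L ≈ 188000 L.

188000 litres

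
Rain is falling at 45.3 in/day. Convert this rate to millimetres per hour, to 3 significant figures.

45.3 in/day × 25.4 mm/in × 0.0416667 day/hour = 47.9 mm/hour.

47.9 mm/hour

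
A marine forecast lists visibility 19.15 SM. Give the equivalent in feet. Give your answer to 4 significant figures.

1 SM = 5280 ft, so 19.15 × 5280 = 101100 ft.

101100 ft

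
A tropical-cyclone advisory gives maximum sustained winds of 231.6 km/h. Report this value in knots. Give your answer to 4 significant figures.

1 km/h = 0.539957 kt, so 231.6 × 0.539957 = 125.1 kt.

125.1 kt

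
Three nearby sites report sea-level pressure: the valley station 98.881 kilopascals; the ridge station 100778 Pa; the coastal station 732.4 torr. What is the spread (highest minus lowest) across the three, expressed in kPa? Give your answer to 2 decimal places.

the ridge station: 100778 Pa = 100.7780 kPa.
the coastal station: 732.4 mmHg = 97.6453 kPa.
Spread: 100.7780 − 97.6453 = 3.13 kPa.

3.13 kPa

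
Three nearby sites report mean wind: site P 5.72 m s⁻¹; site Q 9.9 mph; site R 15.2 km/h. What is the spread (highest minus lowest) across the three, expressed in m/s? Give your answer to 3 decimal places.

site Q: 9.9 mph = 4.42570 m/s.
site R: 15.2 km/h = 4.22222 m/s.
Spread: 5.72000 − 4.22222 = 1.498 m/s.

1.498 m/s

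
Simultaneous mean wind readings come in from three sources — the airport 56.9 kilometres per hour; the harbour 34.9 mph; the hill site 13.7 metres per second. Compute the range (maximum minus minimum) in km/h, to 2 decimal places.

7.58 km/h

the harbour: 34.9 mph = 56.1661 km/h.
the hill site: 13.7 m/s = 49.3200 km/h.
Spread: 56.9000 − 49.3200 = 7.58 km/h.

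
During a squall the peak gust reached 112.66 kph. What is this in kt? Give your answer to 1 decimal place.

1 km/h = 0.539957 kt, so 112.66 × 0.539957 = 60.8 kt.

60.8 kt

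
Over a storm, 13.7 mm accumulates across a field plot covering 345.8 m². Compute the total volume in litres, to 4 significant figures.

4737 litres

1 mm over 1 m² is 1 L, so volume = 13.7 × 345.8 = 4737.46 L ≈ 4737 L.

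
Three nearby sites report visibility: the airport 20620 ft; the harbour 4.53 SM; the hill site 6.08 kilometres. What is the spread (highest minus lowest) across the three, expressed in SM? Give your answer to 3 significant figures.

the airport: 20620 ft = 3.90530 SM.
the hill site: 6.08 km = 3.77794 SM.
Spread: 4.53000 − 3.77794 = 0.752 SM.

0.752 SM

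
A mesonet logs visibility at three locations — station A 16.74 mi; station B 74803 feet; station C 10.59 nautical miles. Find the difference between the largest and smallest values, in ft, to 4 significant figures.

station A: 16.74 SM = 88387.20 ft.
station C: 10.59 nmi = 64346.06 ft.
Spread: 88387.20 − 64346.06 = 24040 ft.

24040 ft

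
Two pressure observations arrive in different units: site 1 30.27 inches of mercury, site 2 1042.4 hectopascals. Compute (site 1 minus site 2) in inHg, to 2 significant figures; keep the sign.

-0.51 inHg

site 2: 1042.4 hPa = 30.7821 inHg.
Difference: 30.2700 − 30.7821 = -0.51 inHg.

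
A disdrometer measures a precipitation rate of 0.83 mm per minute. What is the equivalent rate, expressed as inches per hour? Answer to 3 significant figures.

1.96 in/hour

0.83 mm/minute × 0.0393701 in/mm × 60 minute/hour = 1.96 in/hour.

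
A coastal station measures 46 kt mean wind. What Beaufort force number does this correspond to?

Beaufort force 9

46 kt lies in the Beaufort 9 band (strong gale, 41–47 kt).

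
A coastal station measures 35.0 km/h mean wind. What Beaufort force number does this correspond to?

35.0 km/h = 9.7 m/s, which is Beaufort 5 (fresh breeze, 8.0–10.7 m/s).

Beaufort force 5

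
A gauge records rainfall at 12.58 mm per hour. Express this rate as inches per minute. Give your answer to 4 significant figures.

0.008255 in/minute

12.58 mm/hour × 0.0393701 in/mm × 0.0166667 hour/minute = 0.008255 in/minute.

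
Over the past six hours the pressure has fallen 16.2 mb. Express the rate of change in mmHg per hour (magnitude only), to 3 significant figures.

2.03 mmHg per hour

16.2 mb / 6 h × 0.750062 mmHg/mb = 2.03 mmHg/h.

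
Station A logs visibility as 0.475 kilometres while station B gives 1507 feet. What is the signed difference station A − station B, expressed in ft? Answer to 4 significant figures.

51.40 ft

station A: 0.475 km = 1558.3990 ft.
Difference: 1558.3990 − 1507.0000 = 51.40 ft.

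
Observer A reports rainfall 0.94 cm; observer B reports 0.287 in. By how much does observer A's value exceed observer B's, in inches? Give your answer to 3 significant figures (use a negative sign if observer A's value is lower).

observer A: 0.94 cm = 0.370079 in.
Difference: 0.370079 − 0.287000 = 0.0831 in.

0.0831 in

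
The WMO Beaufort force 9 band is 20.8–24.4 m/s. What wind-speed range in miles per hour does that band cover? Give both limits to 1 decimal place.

20.8–24.4 m/s × 2.237 = 46.5–54.6 mph.

46.5 to 54.6 mph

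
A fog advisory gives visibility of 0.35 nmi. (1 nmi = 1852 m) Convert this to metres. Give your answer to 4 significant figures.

648.2 m

1 nmi = 1852 m, so 0.35 × 1852 = 648.2 m.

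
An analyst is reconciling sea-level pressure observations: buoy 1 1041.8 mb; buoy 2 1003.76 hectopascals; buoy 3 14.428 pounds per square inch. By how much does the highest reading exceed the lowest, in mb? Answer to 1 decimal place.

47.0 mb

buoy 2: 1003.76 hPa = 1003.760 mb.
buoy 3: 14.428 psi = 994.776 mb.
Spread: 1041.800 − 994.776 = 47.0 mb.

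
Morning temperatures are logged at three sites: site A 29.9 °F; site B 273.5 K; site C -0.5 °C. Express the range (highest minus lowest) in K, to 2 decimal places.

site A: 29.9 °F = -1.167 °C.
site B: 273.5 K = 0.350 °C.
Spread: 0.350 − (-1.167) = 1.517 °C.

1.52 K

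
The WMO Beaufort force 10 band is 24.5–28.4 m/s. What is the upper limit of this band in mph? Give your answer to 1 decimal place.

24.5–28.4 m/s × 2.237 = 54.8–63.5 mph.

63.5 mph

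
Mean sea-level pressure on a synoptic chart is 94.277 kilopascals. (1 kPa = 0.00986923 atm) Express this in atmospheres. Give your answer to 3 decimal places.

0.930 atm

1 kPa = 0.00986923 atm, so 94.277 × 0.00986923 = 0.930 atm.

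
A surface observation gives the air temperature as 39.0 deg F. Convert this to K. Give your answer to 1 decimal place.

First to °C: 3.89 °C.
Then to K: 277.0 K.

277.0 K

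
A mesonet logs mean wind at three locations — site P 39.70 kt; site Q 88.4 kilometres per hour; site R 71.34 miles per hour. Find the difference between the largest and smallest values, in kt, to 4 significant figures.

site Q: 88.4 km/h = 47.7322 kt.
site R: 71.34 mph = 61.9928 kt.
Spread: 61.9928 − 39.7000 = 22.29 kt.

22.29 kt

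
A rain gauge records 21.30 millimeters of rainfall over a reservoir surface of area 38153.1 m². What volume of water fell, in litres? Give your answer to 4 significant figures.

1 mm over 1 m² is 1 L, so volume = 21.3 × 38153.1 = 812661.03 L ≈ 812700 L.

812700 litres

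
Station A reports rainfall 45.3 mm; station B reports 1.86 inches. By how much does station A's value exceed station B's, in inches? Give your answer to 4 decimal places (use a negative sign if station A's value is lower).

station A: 45.3 mm = 1.783465 in.
Difference: 1.783465 − 1.860000 = -0.0765 in.

-0.0765 in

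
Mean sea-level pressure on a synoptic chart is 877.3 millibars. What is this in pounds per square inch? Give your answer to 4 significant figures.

1 mb = 0.0145038 psi, so 877.3 × 0.0145038 = 12.72 psi.

12.72 psi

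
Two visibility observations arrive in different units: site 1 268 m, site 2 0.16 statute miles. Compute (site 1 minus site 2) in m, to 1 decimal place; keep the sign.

10.5 m

site 2: 0.16 SM = 257.495 m.
Difference: 268.000 − 257.495 = 10.5 m.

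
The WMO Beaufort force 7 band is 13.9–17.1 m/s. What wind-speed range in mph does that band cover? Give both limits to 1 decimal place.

13.9–17.1 m/s × 2.237 = 31.1–38.3 mph.

31.1 to 38.3 mph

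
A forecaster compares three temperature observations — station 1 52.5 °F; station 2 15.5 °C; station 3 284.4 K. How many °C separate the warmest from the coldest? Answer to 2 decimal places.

4.25 °C

station 1: 52.5 °F = 11.389 °C.
station 3: 284.4 K = 11.250 °C.
Spread: 15.500 − 11.250 = 4.250 °C.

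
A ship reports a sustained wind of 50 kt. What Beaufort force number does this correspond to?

Beaufort force 10

50 kt lies in the Beaufort 10 band (storm, 48–55 kt).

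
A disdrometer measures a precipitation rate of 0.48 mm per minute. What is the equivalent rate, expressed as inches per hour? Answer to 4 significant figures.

0.48 mm/minute × 0.0393701 in/mm × 60 minute/hour = 1.134 in/hour.

1.134 in/hour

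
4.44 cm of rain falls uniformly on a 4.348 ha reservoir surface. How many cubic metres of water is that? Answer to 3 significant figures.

1930 cubic metres

Depth: 4.44 cm × 10 = 44.4 mm.
Area: 4.348 ha = 43480 m².
1 mm over 1 m² is 1 L, so volume = 44.4 × 43480 = 1930512 L = 1930 m³.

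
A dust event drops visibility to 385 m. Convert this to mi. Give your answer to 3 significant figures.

0.239 SM

1 m = 0.000621371 SM, so 385 × 0.000621371 = 0.239 SM.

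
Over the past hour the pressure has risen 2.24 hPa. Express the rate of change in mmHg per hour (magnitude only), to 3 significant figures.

1.68 mmHg per hour

2.24 hPa / 1 h × 0.750062 mmHg/hPa = 1.68 mmHg/h.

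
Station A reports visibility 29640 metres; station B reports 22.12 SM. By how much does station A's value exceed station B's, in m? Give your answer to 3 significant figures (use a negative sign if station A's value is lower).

station B: 22.12 SM = 35598.69 m.
Difference: 29640.00 − 35598.69 = -5960 m.

-5960 m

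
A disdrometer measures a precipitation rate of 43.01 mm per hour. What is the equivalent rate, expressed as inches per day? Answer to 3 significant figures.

43.01 mm/hour × 0.0393701 in/mm × 24 hour/day = 40.6 in/day.

40.6 in/day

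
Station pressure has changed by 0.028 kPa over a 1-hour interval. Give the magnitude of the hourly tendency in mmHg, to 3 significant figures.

0.028 kPa / 1 h × 7.50062 mmHg/kPa = 0.210 mmHg/h.

0.210 mmHg per hour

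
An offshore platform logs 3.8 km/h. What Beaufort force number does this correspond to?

Beaufort force 1

3.8 km/h = 1.1 m/s, which is Beaufort 1 (light air, 0.3–1.5 m/s).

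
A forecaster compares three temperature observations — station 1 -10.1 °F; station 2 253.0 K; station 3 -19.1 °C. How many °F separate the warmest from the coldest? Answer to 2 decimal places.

7.72 °F

station 1: -10.1 °F = -23.389 °C.
station 2: 253.0 K = -20.150 °C.
Spread: (-19.100) − (-23.389) = 4.289 °C = 7.72 °F.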